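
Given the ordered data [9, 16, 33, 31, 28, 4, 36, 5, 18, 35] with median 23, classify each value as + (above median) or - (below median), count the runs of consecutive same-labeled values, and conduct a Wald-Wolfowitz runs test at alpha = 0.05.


Step 1: Compute median = 23; label A = above, B = below.
Labels in order: BBAAABABBA  (n_A = 5, n_B = 5)
Step 2: Count runs R = 6.
Step 3: Under H0 (random ordering), E[R] = 2*n_A*n_B/(n_A+n_B) + 1 = 2*5*5/10 + 1 = 6.0000.
        Var[R] = 2*n_A*n_B*(2*n_A*n_B - n_A - n_B) / ((n_A+n_B)^2 * (n_A+n_B-1)) = 2000/900 = 2.2222.
        SD[R] = 1.4907.
Step 4: R = E[R], so z = 0 with no continuity correction.
Step 5: Two-sided p-value via normal approximation = 2*(1 - Phi(|z|)) = 1.000000.
Step 6: alpha = 0.05. fail to reject H0.

R = 6, z = 0.0000, p = 1.000000, fail to reject H0.


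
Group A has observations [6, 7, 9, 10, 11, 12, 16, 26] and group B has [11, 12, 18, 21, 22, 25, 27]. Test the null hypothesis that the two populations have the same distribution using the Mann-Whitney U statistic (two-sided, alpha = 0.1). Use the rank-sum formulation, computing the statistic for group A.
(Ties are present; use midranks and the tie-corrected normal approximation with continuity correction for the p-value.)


Step 1: Combine and sort all 15 observations; assign midranks.
sorted (value, group): (6,X), (7,X), (9,X), (10,X), (11,X), (11,Y), (12,X), (12,Y), (16,X), (18,Y), (21,Y), (22,Y), (25,Y), (26,X), (27,Y)
ranks: 6->1, 7->2, 9->3, 10->4, 11->5.5, 11->5.5, 12->7.5, 12->7.5, 16->9, 18->10, 21->11, 22->12, 25->13, 26->14, 27->15
Step 2: Rank sum for X: R1 = 1 + 2 + 3 + 4 + 5.5 + 7.5 + 9 + 14 = 46.
Step 3: U_X = R1 - n1(n1+1)/2 = 46 - 8*9/2 = 46 - 36 = 10.
       U_Y = n1*n2 - U_X = 56 - 10 = 46.
Step 4: Ties are present, so use the tie-corrected normal approximation (with continuity correction) for the p-value.
Step 5: p-value = 0.042473; compare to alpha = 0.1. reject H0.

U_X = 10, p = 0.042473, reject H0 at alpha = 0.1.


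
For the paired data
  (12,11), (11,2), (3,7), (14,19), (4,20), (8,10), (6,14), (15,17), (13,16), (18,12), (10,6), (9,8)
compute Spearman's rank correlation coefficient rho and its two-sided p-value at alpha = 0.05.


Step 1: Rank x and y separately (midranks; no ties here).
rank(x): 12->8, 11->7, 3->1, 14->10, 4->2, 8->4, 6->3, 15->11, 13->9, 18->12, 10->6, 9->5
rank(y): 11->6, 2->1, 7->3, 19->11, 20->12, 10->5, 14->8, 17->10, 16->9, 12->7, 6->2, 8->4
Step 2: d_i = R_x(i) - R_y(i); compute d_i^2.
  (8-6)^2=4, (7-1)^2=36, (1-3)^2=4, (10-11)^2=1, (2-12)^2=100, (4-5)^2=1, (3-8)^2=25, (11-10)^2=1, (9-9)^2=0, (12-7)^2=25, (6-2)^2=16, (5-4)^2=1
sum(d^2) = 214.
Step 3: rho = 1 - 6*214 / (12*(12^2 - 1)) = 1 - 1284/1716 = 0.251748.
Step 4: Under H0, t = rho * sqrt((n-2)/(1-rho^2)) = 0.8226 ~ t(10).
Step 5: Two-sided p-value from the t-distribution with 10 df = 0.429919.
Step 6: alpha = 0.05. fail to reject H0.

rho = 0.2517, p = 0.429919, fail to reject H0 at alpha = 0.05.


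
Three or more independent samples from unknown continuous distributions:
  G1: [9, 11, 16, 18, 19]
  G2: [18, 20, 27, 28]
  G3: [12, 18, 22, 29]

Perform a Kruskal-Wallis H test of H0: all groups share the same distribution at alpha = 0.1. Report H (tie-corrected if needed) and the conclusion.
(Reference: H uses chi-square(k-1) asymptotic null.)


Step 1: Combine all N = 13 observations and assign midranks.
sorted (value, group, rank): (9,G1,1), (11,G1,2), (12,G3,3), (16,G1,4), (18,G1,6), (18,G2,6), (18,G3,6), (19,G1,8), (20,G2,9), (22,G3,10), (27,G2,11), (28,G2,12), (29,G3,13)
Step 2: Sum ranks within each group.
R_1 = 21 (n_1 = 5)
R_2 = 38 (n_2 = 4)
R_3 = 32 (n_3 = 4)
Step 3: H = 12/(N(N+1)) * sum(R_i^2/n_i) - 3(N+1)
     = 12/(13*14) * (21^2/5 + 38^2/4 + 32^2/4) - 3*14
     = 0.065934 * 705.2 - 42
     = 4.496703.
Step 4: Ties present; correction factor C = 1 - 24/(13^3 - 13) = 0.989011. Corrected H = 4.496703 / 0.989011 = 4.546667.
Step 5: Under H0, H ~ chi^2(2); p-value = 0.102968.
Step 6: alpha = 0.1. fail to reject H0.

H = 4.5467, df = 2, p = 0.102968, fail to reject H0.


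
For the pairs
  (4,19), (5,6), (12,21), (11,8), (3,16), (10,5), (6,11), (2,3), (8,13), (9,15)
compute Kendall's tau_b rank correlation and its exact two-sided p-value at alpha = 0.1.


Step 1: Enumerate the 45 unordered pairs (i,j) with i<j and classify each by sign(x_j-x_i) * sign(y_j-y_i).
  (1,2):dx=+1,dy=-13->D; (1,3):dx=+8,dy=+2->C; (1,4):dx=+7,dy=-11->D; (1,5):dx=-1,dy=-3->C
  (1,6):dx=+6,dy=-14->D; (1,7):dx=+2,dy=-8->D; (1,8):dx=-2,dy=-16->C; (1,9):dx=+4,dy=-6->D
  (1,10):dx=+5,dy=-4->D; (2,3):dx=+7,dy=+15->C; (2,4):dx=+6,dy=+2->C; (2,5):dx=-2,dy=+10->D
  (2,6):dx=+5,dy=-1->D; (2,7):dx=+1,dy=+5->C; (2,8):dx=-3,dy=-3->C; (2,9):dx=+3,dy=+7->C
  (2,10):dx=+4,dy=+9->C; (3,4):dx=-1,dy=-13->C; (3,5):dx=-9,dy=-5->C; (3,6):dx=-2,dy=-16->C
  (3,7):dx=-6,dy=-10->C; (3,8):dx=-10,dy=-18->C; (3,9):dx=-4,dy=-8->C; (3,10):dx=-3,dy=-6->C
  (4,5):dx=-8,dy=+8->D; (4,6):dx=-1,dy=-3->C; (4,7):dx=-5,dy=+3->D; (4,8):dx=-9,dy=-5->C
  (4,9):dx=-3,dy=+5->D; (4,10):dx=-2,dy=+7->D; (5,6):dx=+7,dy=-11->D; (5,7):dx=+3,dy=-5->D
  (5,8):dx=-1,dy=-13->C; (5,9):dx=+5,dy=-3->D; (5,10):dx=+6,dy=-1->D; (6,7):dx=-4,dy=+6->D
  (6,8):dx=-8,dy=-2->C; (6,9):dx=-2,dy=+8->D; (6,10):dx=-1,dy=+10->D; (7,8):dx=-4,dy=-8->C
  (7,9):dx=+2,dy=+2->C; (7,10):dx=+3,dy=+4->C; (8,9):dx=+6,dy=+10->C; (8,10):dx=+7,dy=+12->C
  (9,10):dx=+1,dy=+2->C
Step 2: C = 26, D = 19, total pairs = 45.
Step 3: tau = (C - D)/(n(n-1)/2) = (26 - 19)/45 = 0.155556.
Step 4: Exact two-sided p-value (enumerate n! = 3628800 permutations of y under H0): p = 0.600654.
Step 5: alpha = 0.1. fail to reject H0.

tau_b = 0.1556 (C=26, D=19), p = 0.600654, fail to reject H0.


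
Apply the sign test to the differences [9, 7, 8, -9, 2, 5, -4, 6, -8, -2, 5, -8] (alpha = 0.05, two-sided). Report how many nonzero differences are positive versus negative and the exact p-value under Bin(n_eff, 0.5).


Step 1: Discard zero differences. Original n = 12; n_eff = number of nonzero differences = 12.
Nonzero differences (with sign): +9, +7, +8, -9, +2, +5, -4, +6, -8, -2, +5, -8
Step 2: Count signs: positive = 7, negative = 5.
Step 3: Under H0: P(positive) = 0.5, so the number of positives S ~ Bin(12, 0.5).
Step 4: Two-sided exact p-value = sum of Bin(12,0.5) probabilities at or below the observed probability = 0.774414.
Step 5: alpha = 0.05. fail to reject H0.

n_eff = 12, pos = 7, neg = 5, p = 0.774414, fail to reject H0.


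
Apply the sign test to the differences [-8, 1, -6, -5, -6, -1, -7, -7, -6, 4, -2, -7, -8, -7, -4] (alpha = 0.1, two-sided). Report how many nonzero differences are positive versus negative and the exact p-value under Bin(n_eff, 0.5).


Step 1: Discard zero differences. Original n = 15; n_eff = number of nonzero differences = 15.
Nonzero differences (with sign): -8, +1, -6, -5, -6, -1, -7, -7, -6, +4, -2, -7, -8, -7, -4
Step 2: Count signs: positive = 2, negative = 13.
Step 3: Under H0: P(positive) = 0.5, so the number of positives S ~ Bin(15, 0.5).
Step 4: Two-sided exact p-value = sum of Bin(15,0.5) probabilities at or below the observed probability = 0.007385.
Step 5: alpha = 0.1. reject H0.

n_eff = 15, pos = 2, neg = 13, p = 0.007385, reject H0.


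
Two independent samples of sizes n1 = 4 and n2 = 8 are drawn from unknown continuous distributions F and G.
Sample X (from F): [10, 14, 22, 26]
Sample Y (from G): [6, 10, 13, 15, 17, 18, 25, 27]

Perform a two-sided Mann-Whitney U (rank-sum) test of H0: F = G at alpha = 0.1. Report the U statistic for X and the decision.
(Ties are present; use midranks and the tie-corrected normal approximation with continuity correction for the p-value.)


Step 1: Combine and sort all 12 observations; assign midranks.
sorted (value, group): (6,Y), (10,X), (10,Y), (13,Y), (14,X), (15,Y), (17,Y), (18,Y), (22,X), (25,Y), (26,X), (27,Y)
ranks: 6->1, 10->2.5, 10->2.5, 13->4, 14->5, 15->6, 17->7, 18->8, 22->9, 25->10, 26->11, 27->12
Step 2: Rank sum for X: R1 = 2.5 + 5 + 9 + 11 = 27.5.
Step 3: U_X = R1 - n1(n1+1)/2 = 27.5 - 4*5/2 = 27.5 - 10 = 17.5.
       U_Y = n1*n2 - U_X = 32 - 17.5 = 14.5.
Step 4: Ties are present, so use the tie-corrected normal approximation (with continuity correction) for the p-value.
Step 5: p-value = 0.864901; compare to alpha = 0.1. fail to reject H0.

U_X = 17.5, p = 0.864901, fail to reject H0 at alpha = 0.1.


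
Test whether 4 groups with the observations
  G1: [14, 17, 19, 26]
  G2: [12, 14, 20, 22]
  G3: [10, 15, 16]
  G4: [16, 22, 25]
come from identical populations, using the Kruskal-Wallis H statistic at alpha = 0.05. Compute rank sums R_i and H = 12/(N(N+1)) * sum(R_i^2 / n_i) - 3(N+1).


Step 1: Combine all N = 14 observations and assign midranks.
sorted (value, group, rank): (10,G3,1), (12,G2,2), (14,G1,3.5), (14,G2,3.5), (15,G3,5), (16,G3,6.5), (16,G4,6.5), (17,G1,8), (19,G1,9), (20,G2,10), (22,G2,11.5), (22,G4,11.5), (25,G4,13), (26,G1,14)
Step 2: Sum ranks within each group.
R_1 = 34.5 (n_1 = 4)
R_2 = 27 (n_2 = 4)
R_3 = 12.5 (n_3 = 3)
R_4 = 31 (n_4 = 3)
Step 3: H = 12/(N(N+1)) * sum(R_i^2/n_i) - 3(N+1)
     = 12/(14*15) * (34.5^2/4 + 27^2/4 + 12.5^2/3 + 31^2/3) - 3*15
     = 0.057143 * 852.229 - 45
     = 3.698810.
Step 4: Ties present; correction factor C = 1 - 18/(14^3 - 14) = 0.993407. Corrected H = 3.698810 / 0.993407 = 3.723359.
Step 5: Under H0, H ~ chi^2(3); p-value = 0.292927.
Step 6: alpha = 0.05. fail to reject H0.

H = 3.7234, df = 3, p = 0.292927, fail to reject H0.


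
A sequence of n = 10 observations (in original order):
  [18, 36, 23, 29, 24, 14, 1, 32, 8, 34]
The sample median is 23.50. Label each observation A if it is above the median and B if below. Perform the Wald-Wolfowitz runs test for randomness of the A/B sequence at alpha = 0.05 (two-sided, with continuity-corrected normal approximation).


Step 1: Compute median = 23.50; label A = above, B = below.
Labels in order: BABAABBABA  (n_A = 5, n_B = 5)
Step 2: Count runs R = 8.
Step 3: Under H0 (random ordering), E[R] = 2*n_A*n_B/(n_A+n_B) + 1 = 2*5*5/10 + 1 = 6.0000.
        Var[R] = 2*n_A*n_B*(2*n_A*n_B - n_A - n_B) / ((n_A+n_B)^2 * (n_A+n_B-1)) = 2000/900 = 2.2222.
        SD[R] = 1.4907.
Step 4: Continuity-corrected z = (R - 0.5 - E[R]) / SD[R] = (8 - 0.5 - 6.0000) / 1.4907 = 1.0062.
Step 5: Two-sided p-value via normal approximation = 2*(1 - Phi(|z|)) = 0.314305.
Step 6: alpha = 0.05. fail to reject H0.

R = 8, z = 1.0062, p = 0.314305, fail to reject H0.


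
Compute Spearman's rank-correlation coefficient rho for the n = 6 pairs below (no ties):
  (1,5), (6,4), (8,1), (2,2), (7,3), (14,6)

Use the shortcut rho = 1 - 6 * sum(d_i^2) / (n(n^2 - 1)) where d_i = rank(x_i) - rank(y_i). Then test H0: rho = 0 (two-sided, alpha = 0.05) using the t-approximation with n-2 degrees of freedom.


Step 1: Rank x and y separately (midranks; no ties here).
rank(x): 1->1, 6->3, 8->5, 2->2, 7->4, 14->6
rank(y): 5->5, 4->4, 1->1, 2->2, 3->3, 6->6
Step 2: d_i = R_x(i) - R_y(i); compute d_i^2.
  (1-5)^2=16, (3-4)^2=1, (5-1)^2=16, (2-2)^2=0, (4-3)^2=1, (6-6)^2=0
sum(d^2) = 34.
Step 3: rho = 1 - 6*34 / (6*(6^2 - 1)) = 1 - 204/210 = 0.028571.
Step 4: Under H0, t = rho * sqrt((n-2)/(1-rho^2)) = 0.0572 ~ t(4).
Step 5: Two-sided p-value from the t-distribution with 4 df = 0.957155.
Step 6: alpha = 0.05. fail to reject H0.

rho = 0.0286, p = 0.957155, fail to reject H0 at alpha = 0.05.


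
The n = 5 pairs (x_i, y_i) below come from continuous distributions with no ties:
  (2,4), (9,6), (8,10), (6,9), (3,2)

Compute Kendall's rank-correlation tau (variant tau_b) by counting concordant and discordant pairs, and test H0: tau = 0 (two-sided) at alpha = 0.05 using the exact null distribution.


Step 1: Enumerate the 10 unordered pairs (i,j) with i<j and classify each by sign(x_j-x_i) * sign(y_j-y_i).
  (1,2):dx=+7,dy=+2->C; (1,3):dx=+6,dy=+6->C; (1,4):dx=+4,dy=+5->C; (1,5):dx=+1,dy=-2->D
  (2,3):dx=-1,dy=+4->D; (2,4):dx=-3,dy=+3->D; (2,5):dx=-6,dy=-4->C; (3,4):dx=-2,dy=-1->C
  (3,5):dx=-5,dy=-8->C; (4,5):dx=-3,dy=-7->C
Step 2: C = 7, D = 3, total pairs = 10.
Step 3: tau = (C - D)/(n(n-1)/2) = (7 - 3)/10 = 0.400000.
Step 4: Exact two-sided p-value (enumerate n! = 120 permutations of y under H0): p = 0.483333.
Step 5: alpha = 0.05. fail to reject H0.

tau_b = 0.4000 (C=7, D=3), p = 0.483333, fail to reject H0.


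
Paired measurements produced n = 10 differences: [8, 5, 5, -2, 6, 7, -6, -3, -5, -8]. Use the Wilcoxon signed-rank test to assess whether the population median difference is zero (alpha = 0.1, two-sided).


Step 1: Drop any zero differences (none here) and take |d_i|.
|d| = [8, 5, 5, 2, 6, 7, 6, 3, 5, 8]
Step 2: Midrank |d_i| (ties get averaged ranks).
ranks: |8|->9.5, |5|->4, |5|->4, |2|->1, |6|->6.5, |7|->8, |6|->6.5, |3|->2, |5|->4, |8|->9.5
Step 3: Attach original signs; sum ranks with positive sign and with negative sign.
W+ = 9.5 + 4 + 4 + 6.5 + 8 = 32
W- = 1 + 6.5 + 2 + 4 + 9.5 = 23
(Check: W+ + W- = 55 should equal n(n+1)/2 = 55.)
Step 4: Test statistic W = min(W+, W-) = 23.
Step 5: Ties in |d|, so use the tie-corrected normal approximation.
        E[W] = n(n+1)/4 = 10*11/4 = 27.5.
        Tie groups: |d|=5 (t=3), |d|=6 (t=2), |d|=8 (t=2); sum(t^3 - t) = 36.
        Var[W] = n(n+1)(2n+1)/24 - sum(t^3-t)/48 = 2310/24 - 36/48 = 95.5.
        z = (W - E[W]) / sqrt(Var[W]) = (23 - 27.5) / 9.7724 = -0.4605.
        Two-sided p = 2*Phi(z) = 0.645172.
Step 6: alpha = 0.1. fail to reject H0.

W+ = 32, W- = 23, W = min = 23, p = 0.645172, fail to reject H0.


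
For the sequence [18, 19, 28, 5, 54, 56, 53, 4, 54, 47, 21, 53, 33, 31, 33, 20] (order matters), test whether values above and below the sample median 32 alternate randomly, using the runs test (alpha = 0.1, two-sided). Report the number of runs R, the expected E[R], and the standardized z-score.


Step 1: Compute median = 32; label A = above, B = below.
Labels in order: BBBBAAABAABAABAB  (n_A = 8, n_B = 8)
Step 2: Count runs R = 9.
Step 3: Under H0 (random ordering), E[R] = 2*n_A*n_B/(n_A+n_B) + 1 = 2*8*8/16 + 1 = 9.0000.
        Var[R] = 2*n_A*n_B*(2*n_A*n_B - n_A - n_B) / ((n_A+n_B)^2 * (n_A+n_B-1)) = 14336/3840 = 3.7333.
        SD[R] = 1.9322.
Step 4: R = E[R], so z = 0 with no continuity correction.
Step 5: Two-sided p-value via normal approximation = 2*(1 - Phi(|z|)) = 1.000000.
Step 6: alpha = 0.1. fail to reject H0.

R = 9, z = 0.0000, p = 1.000000, fail to reject H0.


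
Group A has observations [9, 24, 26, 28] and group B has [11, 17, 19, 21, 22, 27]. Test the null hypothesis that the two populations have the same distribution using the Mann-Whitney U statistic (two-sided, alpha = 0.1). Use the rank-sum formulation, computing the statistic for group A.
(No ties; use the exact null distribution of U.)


Step 1: Combine and sort all 10 observations; assign midranks.
sorted (value, group): (9,X), (11,Y), (17,Y), (19,Y), (21,Y), (22,Y), (24,X), (26,X), (27,Y), (28,X)
ranks: 9->1, 11->2, 17->3, 19->4, 21->5, 22->6, 24->7, 26->8, 27->9, 28->10
Step 2: Rank sum for X: R1 = 1 + 7 + 8 + 10 = 26.
Step 3: U_X = R1 - n1(n1+1)/2 = 26 - 4*5/2 = 26 - 10 = 16.
       U_Y = n1*n2 - U_X = 24 - 16 = 8.
Step 4: No ties, so the exact null distribution of U (based on enumerating the C(10,4) = 210 equally likely rank assignments) gives the two-sided p-value.
Step 5: p-value = 0.476190; compare to alpha = 0.1. fail to reject H0.

U_X = 16, p = 0.476190, fail to reject H0 at alpha = 0.1.


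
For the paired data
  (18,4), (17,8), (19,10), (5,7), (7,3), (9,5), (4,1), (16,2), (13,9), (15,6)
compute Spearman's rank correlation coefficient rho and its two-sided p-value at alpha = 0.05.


Step 1: Rank x and y separately (midranks; no ties here).
rank(x): 18->9, 17->8, 19->10, 5->2, 7->3, 9->4, 4->1, 16->7, 13->5, 15->6
rank(y): 4->4, 8->8, 10->10, 7->7, 3->3, 5->5, 1->1, 2->2, 9->9, 6->6
Step 2: d_i = R_x(i) - R_y(i); compute d_i^2.
  (9-4)^2=25, (8-8)^2=0, (10-10)^2=0, (2-7)^2=25, (3-3)^2=0, (4-5)^2=1, (1-1)^2=0, (7-2)^2=25, (5-9)^2=16, (6-6)^2=0
sum(d^2) = 92.
Step 3: rho = 1 - 6*92 / (10*(10^2 - 1)) = 1 - 552/990 = 0.442424.
Step 4: Under H0, t = rho * sqrt((n-2)/(1-rho^2)) = 1.3954 ~ t(8).
Step 5: Two-sided p-value from the t-distribution with 8 df = 0.200423.
Step 6: alpha = 0.05. fail to reject H0.

rho = 0.4424, p = 0.200423, fail to reject H0 at alpha = 0.05.


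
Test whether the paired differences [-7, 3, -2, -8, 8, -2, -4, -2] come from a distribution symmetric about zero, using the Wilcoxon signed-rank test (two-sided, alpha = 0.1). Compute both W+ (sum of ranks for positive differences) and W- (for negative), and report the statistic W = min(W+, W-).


Step 1: Drop any zero differences (none here) and take |d_i|.
|d| = [7, 3, 2, 8, 8, 2, 4, 2]
Step 2: Midrank |d_i| (ties get averaged ranks).
ranks: |7|->6, |3|->4, |2|->2, |8|->7.5, |8|->7.5, |2|->2, |4|->5, |2|->2
Step 3: Attach original signs; sum ranks with positive sign and with negative sign.
W+ = 4 + 7.5 = 11.5
W- = 6 + 2 + 7.5 + 2 + 5 + 2 = 24.5
(Check: W+ + W- = 36 should equal n(n+1)/2 = 36.)
Step 4: Test statistic W = min(W+, W-) = 11.5.
Step 5: Ties in |d|, so use the tie-corrected normal approximation.
        E[W] = n(n+1)/4 = 8*9/4 = 18.
        Tie groups: |d|=2 (t=3), |d|=8 (t=2); sum(t^3 - t) = 30.
        Var[W] = n(n+1)(2n+1)/24 - sum(t^3-t)/48 = 1224/24 - 30/48 = 50.375.
        z = (W - E[W]) / sqrt(Var[W]) = (11.5 - 18) / 7.0975 = -0.9158.
        Two-sided p = 2*Phi(z) = 0.359766.
Step 6: alpha = 0.1. fail to reject H0.

W+ = 11.5, W- = 24.5, W = min = 11.5, p = 0.359766, fail to reject H0.


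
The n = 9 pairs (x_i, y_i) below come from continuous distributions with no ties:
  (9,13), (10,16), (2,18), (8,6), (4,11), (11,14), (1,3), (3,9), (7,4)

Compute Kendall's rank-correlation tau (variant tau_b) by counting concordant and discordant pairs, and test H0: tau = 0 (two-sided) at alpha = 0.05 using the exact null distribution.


Step 1: Enumerate the 36 unordered pairs (i,j) with i<j and classify each by sign(x_j-x_i) * sign(y_j-y_i).
  (1,2):dx=+1,dy=+3->C; (1,3):dx=-7,dy=+5->D; (1,4):dx=-1,dy=-7->C; (1,5):dx=-5,dy=-2->C
  (1,6):dx=+2,dy=+1->C; (1,7):dx=-8,dy=-10->C; (1,8):dx=-6,dy=-4->C; (1,9):dx=-2,dy=-9->C
  (2,3):dx=-8,dy=+2->D; (2,4):dx=-2,dy=-10->C; (2,5):dx=-6,dy=-5->C; (2,6):dx=+1,dy=-2->D
  (2,7):dx=-9,dy=-13->C; (2,8):dx=-7,dy=-7->C; (2,9):dx=-3,dy=-12->C; (3,4):dx=+6,dy=-12->D
  (3,5):dx=+2,dy=-7->D; (3,6):dx=+9,dy=-4->D; (3,7):dx=-1,dy=-15->C; (3,8):dx=+1,dy=-9->D
  (3,9):dx=+5,dy=-14->D; (4,5):dx=-4,dy=+5->D; (4,6):dx=+3,dy=+8->C; (4,7):dx=-7,dy=-3->C
  (4,8):dx=-5,dy=+3->D; (4,9):dx=-1,dy=-2->C; (5,6):dx=+7,dy=+3->C; (5,7):dx=-3,dy=-8->C
  (5,8):dx=-1,dy=-2->C; (5,9):dx=+3,dy=-7->D; (6,7):dx=-10,dy=-11->C; (6,8):dx=-8,dy=-5->C
  (6,9):dx=-4,dy=-10->C; (7,8):dx=+2,dy=+6->C; (7,9):dx=+6,dy=+1->C; (8,9):dx=+4,dy=-5->D
Step 2: C = 24, D = 12, total pairs = 36.
Step 3: tau = (C - D)/(n(n-1)/2) = (24 - 12)/36 = 0.333333.
Step 4: Exact two-sided p-value (enumerate n! = 362880 permutations of y under H0): p = 0.259518.
Step 5: alpha = 0.05. fail to reject H0.

tau_b = 0.3333 (C=24, D=12), p = 0.259518, fail to reject H0.


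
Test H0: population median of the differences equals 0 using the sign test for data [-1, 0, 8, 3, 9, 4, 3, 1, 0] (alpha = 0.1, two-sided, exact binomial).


Step 1: Discard zero differences. Original n = 9; n_eff = number of nonzero differences = 7.
Nonzero differences (with sign): -1, +8, +3, +9, +4, +3, +1
Step 2: Count signs: positive = 6, negative = 1.
Step 3: Under H0: P(positive) = 0.5, so the number of positives S ~ Bin(7, 0.5).
Step 4: Two-sided exact p-value = sum of Bin(7,0.5) probabilities at or below the observed probability = 0.125000.
Step 5: alpha = 0.1. fail to reject H0.

n_eff = 7, pos = 6, neg = 1, p = 0.125000, fail to reject H0.


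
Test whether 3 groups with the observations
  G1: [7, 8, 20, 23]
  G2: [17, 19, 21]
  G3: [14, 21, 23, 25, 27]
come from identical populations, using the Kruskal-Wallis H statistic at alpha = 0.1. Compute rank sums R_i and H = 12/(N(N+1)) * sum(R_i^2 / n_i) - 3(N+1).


Step 1: Combine all N = 12 observations and assign midranks.
sorted (value, group, rank): (7,G1,1), (8,G1,2), (14,G3,3), (17,G2,4), (19,G2,5), (20,G1,6), (21,G2,7.5), (21,G3,7.5), (23,G1,9.5), (23,G3,9.5), (25,G3,11), (27,G3,12)
Step 2: Sum ranks within each group.
R_1 = 18.5 (n_1 = 4)
R_2 = 16.5 (n_2 = 3)
R_3 = 43 (n_3 = 5)
Step 3: H = 12/(N(N+1)) * sum(R_i^2/n_i) - 3(N+1)
     = 12/(12*13) * (18.5^2/4 + 16.5^2/3 + 43^2/5) - 3*13
     = 0.076923 * 546.112 - 39
     = 3.008654.
Step 4: Ties present; correction factor C = 1 - 12/(12^3 - 12) = 0.993007. Corrected H = 3.008654 / 0.993007 = 3.029842.
Step 5: Under H0, H ~ chi^2(2); p-value = 0.219826.
Step 6: alpha = 0.1. fail to reject H0.

H = 3.0298, df = 2, p = 0.219826, fail to reject H0.


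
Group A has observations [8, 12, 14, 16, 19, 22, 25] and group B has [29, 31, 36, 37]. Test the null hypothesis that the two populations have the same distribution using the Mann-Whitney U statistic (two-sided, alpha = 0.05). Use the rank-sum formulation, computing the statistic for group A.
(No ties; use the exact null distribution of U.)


Step 1: Combine and sort all 11 observations; assign midranks.
sorted (value, group): (8,X), (12,X), (14,X), (16,X), (19,X), (22,X), (25,X), (29,Y), (31,Y), (36,Y), (37,Y)
ranks: 8->1, 12->2, 14->3, 16->4, 19->5, 22->6, 25->7, 29->8, 31->9, 36->10, 37->11
Step 2: Rank sum for X: R1 = 1 + 2 + 3 + 4 + 5 + 6 + 7 = 28.
Step 3: U_X = R1 - n1(n1+1)/2 = 28 - 7*8/2 = 28 - 28 = 0.
       U_Y = n1*n2 - U_X = 28 - 0 = 28.
Step 4: No ties, so the exact null distribution of U (based on enumerating the C(11,7) = 330 equally likely rank assignments) gives the two-sided p-value.
Step 5: p-value = 0.006061; compare to alpha = 0.05. reject H0.

U_X = 0, p = 0.006061, reject H0 at alpha = 0.05.


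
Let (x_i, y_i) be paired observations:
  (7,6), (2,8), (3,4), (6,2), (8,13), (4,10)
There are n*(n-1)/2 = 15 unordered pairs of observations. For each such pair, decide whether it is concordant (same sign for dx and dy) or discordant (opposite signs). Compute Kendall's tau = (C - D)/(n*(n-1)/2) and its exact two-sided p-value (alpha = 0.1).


Step 1: Enumerate the 15 unordered pairs (i,j) with i<j and classify each by sign(x_j-x_i) * sign(y_j-y_i).
  (1,2):dx=-5,dy=+2->D; (1,3):dx=-4,dy=-2->C; (1,4):dx=-1,dy=-4->C; (1,5):dx=+1,dy=+7->C
  (1,6):dx=-3,dy=+4->D; (2,3):dx=+1,dy=-4->D; (2,4):dx=+4,dy=-6->D; (2,5):dx=+6,dy=+5->C
  (2,6):dx=+2,dy=+2->C; (3,4):dx=+3,dy=-2->D; (3,5):dx=+5,dy=+9->C; (3,6):dx=+1,dy=+6->C
  (4,5):dx=+2,dy=+11->C; (4,6):dx=-2,dy=+8->D; (5,6):dx=-4,dy=-3->C
Step 2: C = 9, D = 6, total pairs = 15.
Step 3: tau = (C - D)/(n(n-1)/2) = (9 - 6)/15 = 0.200000.
Step 4: Exact two-sided p-value (enumerate n! = 720 permutations of y under H0): p = 0.719444.
Step 5: alpha = 0.1. fail to reject H0.

tau_b = 0.2000 (C=9, D=6), p = 0.719444, fail to reject H0.


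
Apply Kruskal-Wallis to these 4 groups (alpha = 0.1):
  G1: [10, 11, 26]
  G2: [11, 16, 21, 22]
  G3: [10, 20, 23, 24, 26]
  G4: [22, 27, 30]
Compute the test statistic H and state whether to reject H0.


Step 1: Combine all N = 15 observations and assign midranks.
sorted (value, group, rank): (10,G1,1.5), (10,G3,1.5), (11,G1,3.5), (11,G2,3.5), (16,G2,5), (20,G3,6), (21,G2,7), (22,G2,8.5), (22,G4,8.5), (23,G3,10), (24,G3,11), (26,G1,12.5), (26,G3,12.5), (27,G4,14), (30,G4,15)
Step 2: Sum ranks within each group.
R_1 = 17.5 (n_1 = 3)
R_2 = 24 (n_2 = 4)
R_3 = 41 (n_3 = 5)
R_4 = 37.5 (n_4 = 3)
Step 3: H = 12/(N(N+1)) * sum(R_i^2/n_i) - 3(N+1)
     = 12/(15*16) * (17.5^2/3 + 24^2/4 + 41^2/5 + 37.5^2/3) - 3*16
     = 0.050000 * 1051.03 - 48
     = 4.551667.
Step 4: Ties present; correction factor C = 1 - 24/(15^3 - 15) = 0.992857. Corrected H = 4.551667 / 0.992857 = 4.584412.
Step 5: Under H0, H ~ chi^2(3); p-value = 0.204883.
Step 6: alpha = 0.1. fail to reject H0.

H = 4.5844, df = 3, p = 0.204883, fail to reject H0.


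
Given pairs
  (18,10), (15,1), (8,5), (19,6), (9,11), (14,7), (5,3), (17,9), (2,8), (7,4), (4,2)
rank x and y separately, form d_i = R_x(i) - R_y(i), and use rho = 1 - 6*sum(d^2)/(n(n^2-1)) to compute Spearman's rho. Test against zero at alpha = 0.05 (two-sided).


Step 1: Rank x and y separately (midranks; no ties here).
rank(x): 18->10, 15->8, 8->5, 19->11, 9->6, 14->7, 5->3, 17->9, 2->1, 7->4, 4->2
rank(y): 10->10, 1->1, 5->5, 6->6, 11->11, 7->7, 3->3, 9->9, 8->8, 4->4, 2->2
Step 2: d_i = R_x(i) - R_y(i); compute d_i^2.
  (10-10)^2=0, (8-1)^2=49, (5-5)^2=0, (11-6)^2=25, (6-11)^2=25, (7-7)^2=0, (3-3)^2=0, (9-9)^2=0, (1-8)^2=49, (4-4)^2=0, (2-2)^2=0
sum(d^2) = 148.
Step 3: rho = 1 - 6*148 / (11*(11^2 - 1)) = 1 - 888/1320 = 0.327273.
Step 4: Under H0, t = rho * sqrt((n-2)/(1-rho^2)) = 1.0390 ~ t(9).
Step 5: Two-sided p-value from the t-distribution with 9 df = 0.325895.
Step 6: alpha = 0.05. fail to reject H0.

rho = 0.3273, p = 0.325895, fail to reject H0 at alpha = 0.05.


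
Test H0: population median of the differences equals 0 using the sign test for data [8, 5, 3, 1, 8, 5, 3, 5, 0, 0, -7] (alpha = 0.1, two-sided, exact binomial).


Step 1: Discard zero differences. Original n = 11; n_eff = number of nonzero differences = 9.
Nonzero differences (with sign): +8, +5, +3, +1, +8, +5, +3, +5, -7
Step 2: Count signs: positive = 8, negative = 1.
Step 3: Under H0: P(positive) = 0.5, so the number of positives S ~ Bin(9, 0.5).
Step 4: Two-sided exact p-value = sum of Bin(9,0.5) probabilities at or below the observed probability = 0.039062.
Step 5: alpha = 0.1. reject H0.

n_eff = 9, pos = 8, neg = 1, p = 0.039062, reject H0.


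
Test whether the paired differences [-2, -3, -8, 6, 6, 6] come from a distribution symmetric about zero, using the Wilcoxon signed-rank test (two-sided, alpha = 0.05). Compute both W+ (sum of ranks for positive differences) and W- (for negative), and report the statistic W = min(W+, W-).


Step 1: Drop any zero differences (none here) and take |d_i|.
|d| = [2, 3, 8, 6, 6, 6]
Step 2: Midrank |d_i| (ties get averaged ranks).
ranks: |2|->1, |3|->2, |8|->6, |6|->4, |6|->4, |6|->4
Step 3: Attach original signs; sum ranks with positive sign and with negative sign.
W+ = 4 + 4 + 4 = 12
W- = 1 + 2 + 6 = 9
(Check: W+ + W- = 21 should equal n(n+1)/2 = 21.)
Step 4: Test statistic W = min(W+, W-) = 9.
Step 5: Ties in |d|, so use the tie-corrected normal approximation.
        E[W] = n(n+1)/4 = 6*7/4 = 10.5.
        Tie groups: |d|=6 (t=3); sum(t^3 - t) = 24.
        Var[W] = n(n+1)(2n+1)/24 - sum(t^3-t)/48 = 546/24 - 24/48 = 22.25.
        z = (W - E[W]) / sqrt(Var[W]) = (9 - 10.5) / 4.7170 = -0.3180.
        Two-sided p = 2*Phi(z) = 0.750485.
Step 6: alpha = 0.05. fail to reject H0.

W+ = 12, W- = 9, W = min = 9, p = 0.750485, fail to reject H0.


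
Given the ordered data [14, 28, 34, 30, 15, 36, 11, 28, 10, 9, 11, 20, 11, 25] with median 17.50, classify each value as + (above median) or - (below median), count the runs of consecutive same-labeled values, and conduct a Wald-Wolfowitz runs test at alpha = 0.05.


Step 1: Compute median = 17.50; label A = above, B = below.
Labels in order: BAAABABABBBABA  (n_A = 7, n_B = 7)
Step 2: Count runs R = 10.
Step 3: Under H0 (random ordering), E[R] = 2*n_A*n_B/(n_A+n_B) + 1 = 2*7*7/14 + 1 = 8.0000.
        Var[R] = 2*n_A*n_B*(2*n_A*n_B - n_A - n_B) / ((n_A+n_B)^2 * (n_A+n_B-1)) = 8232/2548 = 3.2308.
        SD[R] = 1.7974.
Step 4: Continuity-corrected z = (R - 0.5 - E[R]) / SD[R] = (10 - 0.5 - 8.0000) / 1.7974 = 0.8345.
Step 5: Two-sided p-value via normal approximation = 2*(1 - Phi(|z|)) = 0.403986.
Step 6: alpha = 0.05. fail to reject H0.

R = 10, z = 0.8345, p = 0.403986, fail to reject H0.


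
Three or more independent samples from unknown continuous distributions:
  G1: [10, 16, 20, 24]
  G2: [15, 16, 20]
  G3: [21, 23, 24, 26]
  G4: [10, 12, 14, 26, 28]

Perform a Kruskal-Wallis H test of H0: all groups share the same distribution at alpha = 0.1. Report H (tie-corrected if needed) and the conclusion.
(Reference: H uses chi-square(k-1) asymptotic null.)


Step 1: Combine all N = 16 observations and assign midranks.
sorted (value, group, rank): (10,G1,1.5), (10,G4,1.5), (12,G4,3), (14,G4,4), (15,G2,5), (16,G1,6.5), (16,G2,6.5), (20,G1,8.5), (20,G2,8.5), (21,G3,10), (23,G3,11), (24,G1,12.5), (24,G3,12.5), (26,G3,14.5), (26,G4,14.5), (28,G4,16)
Step 2: Sum ranks within each group.
R_1 = 29 (n_1 = 4)
R_2 = 20 (n_2 = 3)
R_3 = 48 (n_3 = 4)
R_4 = 39 (n_4 = 5)
Step 3: H = 12/(N(N+1)) * sum(R_i^2/n_i) - 3(N+1)
     = 12/(16*17) * (29^2/4 + 20^2/3 + 48^2/4 + 39^2/5) - 3*17
     = 0.044118 * 1223.78 - 51
     = 2.990441.
Step 4: Ties present; correction factor C = 1 - 30/(16^3 - 16) = 0.992647. Corrected H = 2.990441 / 0.992647 = 3.012593.
Step 5: Under H0, H ~ chi^2(3); p-value = 0.389688.
Step 6: alpha = 0.1. fail to reject H0.

H = 3.0126, df = 3, p = 0.389688, fail to reject H0.


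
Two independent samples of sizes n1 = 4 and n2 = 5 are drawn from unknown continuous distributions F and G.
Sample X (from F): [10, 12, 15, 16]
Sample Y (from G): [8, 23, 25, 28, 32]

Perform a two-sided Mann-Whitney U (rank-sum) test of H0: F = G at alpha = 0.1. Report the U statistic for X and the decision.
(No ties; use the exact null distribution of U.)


Step 1: Combine and sort all 9 observations; assign midranks.
sorted (value, group): (8,Y), (10,X), (12,X), (15,X), (16,X), (23,Y), (25,Y), (28,Y), (32,Y)
ranks: 8->1, 10->2, 12->3, 15->4, 16->5, 23->6, 25->7, 28->8, 32->9
Step 2: Rank sum for X: R1 = 2 + 3 + 4 + 5 = 14.
Step 3: U_X = R1 - n1(n1+1)/2 = 14 - 4*5/2 = 14 - 10 = 4.
       U_Y = n1*n2 - U_X = 20 - 4 = 16.
Step 4: No ties, so the exact null distribution of U (based on enumerating the C(9,4) = 126 equally likely rank assignments) gives the two-sided p-value.
Step 5: p-value = 0.190476; compare to alpha = 0.1. fail to reject H0.

U_X = 4, p = 0.190476, fail to reject H0 at alpha = 0.1.


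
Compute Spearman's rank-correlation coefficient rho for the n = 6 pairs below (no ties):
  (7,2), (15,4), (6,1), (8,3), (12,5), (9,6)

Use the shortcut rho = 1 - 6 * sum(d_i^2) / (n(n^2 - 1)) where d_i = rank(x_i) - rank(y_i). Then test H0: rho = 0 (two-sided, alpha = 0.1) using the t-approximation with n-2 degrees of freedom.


Step 1: Rank x and y separately (midranks; no ties here).
rank(x): 7->2, 15->6, 6->1, 8->3, 12->5, 9->4
rank(y): 2->2, 4->4, 1->1, 3->3, 5->5, 6->6
Step 2: d_i = R_x(i) - R_y(i); compute d_i^2.
  (2-2)^2=0, (6-4)^2=4, (1-1)^2=0, (3-3)^2=0, (5-5)^2=0, (4-6)^2=4
sum(d^2) = 8.
Step 3: rho = 1 - 6*8 / (6*(6^2 - 1)) = 1 - 48/210 = 0.771429.
Step 4: Under H0, t = rho * sqrt((n-2)/(1-rho^2)) = 2.4247 ~ t(4).
Step 5: Two-sided p-value from the t-distribution with 4 df = 0.072397.
Step 6: alpha = 0.1. reject H0.

rho = 0.7714, p = 0.072397, reject H0 at alpha = 0.1.


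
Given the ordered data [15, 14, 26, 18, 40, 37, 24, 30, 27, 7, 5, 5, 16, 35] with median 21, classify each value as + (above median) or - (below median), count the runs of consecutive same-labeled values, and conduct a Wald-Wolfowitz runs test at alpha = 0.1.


Step 1: Compute median = 21; label A = above, B = below.
Labels in order: BBABAAAAABBBBA  (n_A = 7, n_B = 7)
Step 2: Count runs R = 6.
Step 3: Under H0 (random ordering), E[R] = 2*n_A*n_B/(n_A+n_B) + 1 = 2*7*7/14 + 1 = 8.0000.
        Var[R] = 2*n_A*n_B*(2*n_A*n_B - n_A - n_B) / ((n_A+n_B)^2 * (n_A+n_B-1)) = 8232/2548 = 3.2308.
        SD[R] = 1.7974.
Step 4: Continuity-corrected z = (R + 0.5 - E[R]) / SD[R] = (6 + 0.5 - 8.0000) / 1.7974 = -0.8345.
Step 5: Two-sided p-value via normal approximation = 2*(1 - Phi(|z|)) = 0.403986.
Step 6: alpha = 0.1. fail to reject H0.

R = 6, z = -0.8345, p = 0.403986, fail to reject H0.


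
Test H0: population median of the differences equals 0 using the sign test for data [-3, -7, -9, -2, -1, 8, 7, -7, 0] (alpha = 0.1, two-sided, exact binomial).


Step 1: Discard zero differences. Original n = 9; n_eff = number of nonzero differences = 8.
Nonzero differences (with sign): -3, -7, -9, -2, -1, +8, +7, -7
Step 2: Count signs: positive = 2, negative = 6.
Step 3: Under H0: P(positive) = 0.5, so the number of positives S ~ Bin(8, 0.5).
Step 4: Two-sided exact p-value = sum of Bin(8,0.5) probabilities at or below the observed probability = 0.289062.
Step 5: alpha = 0.1. fail to reject H0.

n_eff = 8, pos = 2, neg = 6, p = 0.289062, fail to reject H0.


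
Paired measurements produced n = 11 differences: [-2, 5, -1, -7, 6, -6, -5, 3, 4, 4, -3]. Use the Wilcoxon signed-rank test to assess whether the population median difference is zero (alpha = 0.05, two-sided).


Step 1: Drop any zero differences (none here) and take |d_i|.
|d| = [2, 5, 1, 7, 6, 6, 5, 3, 4, 4, 3]
Step 2: Midrank |d_i| (ties get averaged ranks).
ranks: |2|->2, |5|->7.5, |1|->1, |7|->11, |6|->9.5, |6|->9.5, |5|->7.5, |3|->3.5, |4|->5.5, |4|->5.5, |3|->3.5
Step 3: Attach original signs; sum ranks with positive sign and with negative sign.
W+ = 7.5 + 9.5 + 3.5 + 5.5 + 5.5 = 31.5
W- = 2 + 1 + 11 + 9.5 + 7.5 + 3.5 = 34.5
(Check: W+ + W- = 66 should equal n(n+1)/2 = 66.)
Step 4: Test statistic W = min(W+, W-) = 31.5.
Step 5: Ties in |d|, so use the tie-corrected normal approximation.
        E[W] = n(n+1)/4 = 11*12/4 = 33.
        Tie groups: |d|=3 (t=2), |d|=4 (t=2), |d|=5 (t=2), |d|=6 (t=2); sum(t^3 - t) = 24.
        Var[W] = n(n+1)(2n+1)/24 - sum(t^3-t)/48 = 3036/24 - 24/48 = 126.
        z = (W - E[W]) / sqrt(Var[W]) = (31.5 - 33) / 11.2250 = -0.1336.
        Two-sided p = 2*Phi(z) = 0.893695.
Step 6: alpha = 0.05. fail to reject H0.

W+ = 31.5, W- = 34.5, W = min = 31.5, p = 0.893695, fail to reject H0.


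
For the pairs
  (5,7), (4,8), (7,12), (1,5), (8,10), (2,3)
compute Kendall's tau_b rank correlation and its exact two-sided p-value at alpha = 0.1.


Step 1: Enumerate the 15 unordered pairs (i,j) with i<j and classify each by sign(x_j-x_i) * sign(y_j-y_i).
  (1,2):dx=-1,dy=+1->D; (1,3):dx=+2,dy=+5->C; (1,4):dx=-4,dy=-2->C; (1,5):dx=+3,dy=+3->C
  (1,6):dx=-3,dy=-4->C; (2,3):dx=+3,dy=+4->C; (2,4):dx=-3,dy=-3->C; (2,5):dx=+4,dy=+2->C
  (2,6):dx=-2,dy=-5->C; (3,4):dx=-6,dy=-7->C; (3,5):dx=+1,dy=-2->D; (3,6):dx=-5,dy=-9->C
  (4,5):dx=+7,dy=+5->C; (4,6):dx=+1,dy=-2->D; (5,6):dx=-6,dy=-7->C
Step 2: C = 12, D = 3, total pairs = 15.
Step 3: tau = (C - D)/(n(n-1)/2) = (12 - 3)/15 = 0.600000.
Step 4: Exact two-sided p-value (enumerate n! = 720 permutations of y under H0): p = 0.136111.
Step 5: alpha = 0.1. fail to reject H0.

tau_b = 0.6000 (C=12, D=3), p = 0.136111, fail to reject H0.


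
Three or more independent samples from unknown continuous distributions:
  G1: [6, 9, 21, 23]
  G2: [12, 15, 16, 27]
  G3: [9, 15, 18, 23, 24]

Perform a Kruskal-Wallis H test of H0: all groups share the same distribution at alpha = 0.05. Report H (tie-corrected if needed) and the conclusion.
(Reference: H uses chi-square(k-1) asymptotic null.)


Step 1: Combine all N = 13 observations and assign midranks.
sorted (value, group, rank): (6,G1,1), (9,G1,2.5), (9,G3,2.5), (12,G2,4), (15,G2,5.5), (15,G3,5.5), (16,G2,7), (18,G3,8), (21,G1,9), (23,G1,10.5), (23,G3,10.5), (24,G3,12), (27,G2,13)
Step 2: Sum ranks within each group.
R_1 = 23 (n_1 = 4)
R_2 = 29.5 (n_2 = 4)
R_3 = 38.5 (n_3 = 5)
Step 3: H = 12/(N(N+1)) * sum(R_i^2/n_i) - 3(N+1)
     = 12/(13*14) * (23^2/4 + 29.5^2/4 + 38.5^2/5) - 3*14
     = 0.065934 * 646.263 - 42
     = 0.610714.
Step 4: Ties present; correction factor C = 1 - 18/(13^3 - 13) = 0.991758. Corrected H = 0.610714 / 0.991758 = 0.615789.
Step 5: Under H0, H ~ chi^2(2); p-value = 0.734993.
Step 6: alpha = 0.05. fail to reject H0.

H = 0.6158, df = 2, p = 0.734993, fail to reject H0.


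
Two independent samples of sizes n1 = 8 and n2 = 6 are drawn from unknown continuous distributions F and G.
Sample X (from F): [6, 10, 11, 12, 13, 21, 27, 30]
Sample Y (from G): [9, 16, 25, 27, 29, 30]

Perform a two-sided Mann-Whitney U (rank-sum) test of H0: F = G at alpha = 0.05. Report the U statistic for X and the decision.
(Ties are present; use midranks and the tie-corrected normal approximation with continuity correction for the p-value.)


Step 1: Combine and sort all 14 observations; assign midranks.
sorted (value, group): (6,X), (9,Y), (10,X), (11,X), (12,X), (13,X), (16,Y), (21,X), (25,Y), (27,X), (27,Y), (29,Y), (30,X), (30,Y)
ranks: 6->1, 9->2, 10->3, 11->4, 12->5, 13->6, 16->7, 21->8, 25->9, 27->10.5, 27->10.5, 29->12, 30->13.5, 30->13.5
Step 2: Rank sum for X: R1 = 1 + 3 + 4 + 5 + 6 + 8 + 10.5 + 13.5 = 51.
Step 3: U_X = R1 - n1(n1+1)/2 = 51 - 8*9/2 = 51 - 36 = 15.
       U_Y = n1*n2 - U_X = 48 - 15 = 33.
Step 4: Ties are present, so use the tie-corrected normal approximation (with continuity correction) for the p-value.
Step 5: p-value = 0.271435; compare to alpha = 0.05. fail to reject H0.

U_X = 15, p = 0.271435, fail to reject H0 at alpha = 0.05.


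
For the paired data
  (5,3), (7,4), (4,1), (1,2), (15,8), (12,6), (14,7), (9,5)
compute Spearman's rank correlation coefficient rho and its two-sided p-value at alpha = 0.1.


Step 1: Rank x and y separately (midranks; no ties here).
rank(x): 5->3, 7->4, 4->2, 1->1, 15->8, 12->6, 14->7, 9->5
rank(y): 3->3, 4->4, 1->1, 2->2, 8->8, 6->6, 7->7, 5->5
Step 2: d_i = R_x(i) - R_y(i); compute d_i^2.
  (3-3)^2=0, (4-4)^2=0, (2-1)^2=1, (1-2)^2=1, (8-8)^2=0, (6-6)^2=0, (7-7)^2=0, (5-5)^2=0
sum(d^2) = 2.
Step 3: rho = 1 - 6*2 / (8*(8^2 - 1)) = 1 - 12/504 = 0.976190.
Step 4: Under H0, t = rho * sqrt((n-2)/(1-rho^2)) = 11.0235 ~ t(6).
Step 5: Two-sided p-value from the t-distribution with 6 df = 0.000033.
Step 6: alpha = 0.1. reject H0.

rho = 0.9762, p = 0.000033, reject H0 at alpha = 0.1.


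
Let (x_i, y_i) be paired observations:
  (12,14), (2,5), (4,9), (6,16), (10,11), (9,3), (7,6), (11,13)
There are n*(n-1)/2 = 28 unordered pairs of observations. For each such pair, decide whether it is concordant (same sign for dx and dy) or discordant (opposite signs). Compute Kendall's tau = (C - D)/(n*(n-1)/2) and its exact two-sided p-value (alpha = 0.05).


Step 1: Enumerate the 28 unordered pairs (i,j) with i<j and classify each by sign(x_j-x_i) * sign(y_j-y_i).
  (1,2):dx=-10,dy=-9->C; (1,3):dx=-8,dy=-5->C; (1,4):dx=-6,dy=+2->D; (1,5):dx=-2,dy=-3->C
  (1,6):dx=-3,dy=-11->C; (1,7):dx=-5,dy=-8->C; (1,8):dx=-1,dy=-1->C; (2,3):dx=+2,dy=+4->C
  (2,4):dx=+4,dy=+11->C; (2,5):dx=+8,dy=+6->C; (2,6):dx=+7,dy=-2->D; (2,7):dx=+5,dy=+1->C
  (2,8):dx=+9,dy=+8->C; (3,4):dx=+2,dy=+7->C; (3,5):dx=+6,dy=+2->C; (3,6):dx=+5,dy=-6->D
  (3,7):dx=+3,dy=-3->D; (3,8):dx=+7,dy=+4->C; (4,5):dx=+4,dy=-5->D; (4,6):dx=+3,dy=-13->D
  (4,7):dx=+1,dy=-10->D; (4,8):dx=+5,dy=-3->D; (5,6):dx=-1,dy=-8->C; (5,7):dx=-3,dy=-5->C
  (5,8):dx=+1,dy=+2->C; (6,7):dx=-2,dy=+3->D; (6,8):dx=+2,dy=+10->C; (7,8):dx=+4,dy=+7->C
Step 2: C = 19, D = 9, total pairs = 28.
Step 3: tau = (C - D)/(n(n-1)/2) = (19 - 9)/28 = 0.357143.
Step 4: Exact two-sided p-value (enumerate n! = 40320 permutations of y under H0): p = 0.275099.
Step 5: alpha = 0.05. fail to reject H0.

tau_b = 0.3571 (C=19, D=9), p = 0.275099, fail to reject H0.


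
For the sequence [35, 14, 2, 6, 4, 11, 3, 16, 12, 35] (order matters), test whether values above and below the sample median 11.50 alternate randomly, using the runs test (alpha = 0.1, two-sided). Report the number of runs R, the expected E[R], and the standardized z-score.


Step 1: Compute median = 11.50; label A = above, B = below.
Labels in order: AABBBBBAAA  (n_A = 5, n_B = 5)
Step 2: Count runs R = 3.
Step 3: Under H0 (random ordering), E[R] = 2*n_A*n_B/(n_A+n_B) + 1 = 2*5*5/10 + 1 = 6.0000.
        Var[R] = 2*n_A*n_B*(2*n_A*n_B - n_A - n_B) / ((n_A+n_B)^2 * (n_A+n_B-1)) = 2000/900 = 2.2222.
        SD[R] = 1.4907.
Step 4: Continuity-corrected z = (R + 0.5 - E[R]) / SD[R] = (3 + 0.5 - 6.0000) / 1.4907 = -1.6771.
Step 5: Two-sided p-value via normal approximation = 2*(1 - Phi(|z|)) = 0.093533.
Step 6: alpha = 0.1. reject H0.

R = 3, z = -1.6771, p = 0.093533, reject H0.


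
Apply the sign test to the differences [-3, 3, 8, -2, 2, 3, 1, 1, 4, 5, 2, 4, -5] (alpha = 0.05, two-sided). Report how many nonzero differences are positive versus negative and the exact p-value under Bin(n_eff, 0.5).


Step 1: Discard zero differences. Original n = 13; n_eff = number of nonzero differences = 13.
Nonzero differences (with sign): -3, +3, +8, -2, +2, +3, +1, +1, +4, +5, +2, +4, -5
Step 2: Count signs: positive = 10, negative = 3.
Step 3: Under H0: P(positive) = 0.5, so the number of positives S ~ Bin(13, 0.5).
Step 4: Two-sided exact p-value = sum of Bin(13,0.5) probabilities at or below the observed probability = 0.092285.
Step 5: alpha = 0.05. fail to reject H0.

n_eff = 13, pos = 10, neg = 3, p = 0.092285, fail to reject H0.
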